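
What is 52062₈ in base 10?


Positional values:
Position 0: 2 × 8^0 = 2
Position 1: 6 × 8^1 = 48
Position 2: 0 × 8^2 = 0
Position 3: 2 × 8^3 = 1024
Position 4: 5 × 8^4 = 20480
Sum = 2 + 48 + 0 + 1024 + 20480
= 21554


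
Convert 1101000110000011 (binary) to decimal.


Positional values:
Bit 0: 1 × 2^0 = 1
Bit 1: 1 × 2^1 = 2
Bit 7: 1 × 2^7 = 128
Bit 8: 1 × 2^8 = 256
Bit 12: 1 × 2^12 = 4096
Bit 14: 1 × 2^14 = 16384
Bit 15: 1 × 2^15 = 32768
Sum = 1 + 2 + 128 + 256 + 4096 + 16384 + 32768
= 53635


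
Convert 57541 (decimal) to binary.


Divide by 2 repeatedly:
57541 ÷ 2 = 28770 remainder 1
28770 ÷ 2 = 14385 remainder 0
14385 ÷ 2 = 7192 remainder 1
7192 ÷ 2 = 3596 remainder 0
3596 ÷ 2 = 1798 remainder 0
1798 ÷ 2 = 899 remainder 0
899 ÷ 2 = 449 remainder 1
449 ÷ 2 = 224 remainder 1
224 ÷ 2 = 112 remainder 0
112 ÷ 2 = 56 remainder 0
56 ÷ 2 = 28 remainder 0
28 ÷ 2 = 14 remainder 0
14 ÷ 2 = 7 remainder 0
7 ÷ 2 = 3 remainder 1
3 ÷ 2 = 1 remainder 1
1 ÷ 2 = 0 remainder 1
Reading remainders bottom-up:
= 1110000011000101


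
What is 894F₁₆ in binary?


Each hex digit → 4 binary bits:
  8 = 1000
  9 = 1001
  4 = 0100
  F = 1111
Concatenate: 1000 1001 0100 1111
= 1000100101001111


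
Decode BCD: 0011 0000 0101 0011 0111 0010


Each 4-bit group → digit:
  0011 → 3
  0000 → 0
  0101 → 5
  0011 → 3
  0111 → 7
  0010 → 2
= 305372


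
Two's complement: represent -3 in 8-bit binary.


Original: 00000011
Step 1 - Invert all bits: 11111100
Step 2 - Add 1: 11111100 + 1
= 11111101 (represents -3)


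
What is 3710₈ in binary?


Each octal digit → 3 binary bits:
  3 = 011
  7 = 111
  1 = 001
  0 = 000
Concatenate: 011 111 001 000
= 011111001000


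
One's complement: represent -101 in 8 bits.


Original: 01100101
Invert all bits:
  bit 0: 0 → 1
  bit 1: 1 → 0
  bit 2: 1 → 0
  bit 3: 0 → 1
  bit 4: 0 → 1
  bit 5: 1 → 0
  bit 6: 0 → 1
  bit 7: 1 → 0
= 10011010


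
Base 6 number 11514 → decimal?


Positional values (base 6):
  4 × 6^0 = 4 × 1 = 4
  1 × 6^1 = 1 × 6 = 6
  5 × 6^2 = 5 × 36 = 180
  1 × 6^3 = 1 × 216 = 216
  1 × 6^4 = 1 × 1296 = 1296
Sum = 4 + 6 + 180 + 216 + 1296
= 1702


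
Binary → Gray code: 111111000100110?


Binary: 111111000100110
Gray code: G = B XOR (B >> 1)
B >> 1 = 011111100010011
111111000100110 XOR 011111100010011:
  1 XOR 0 = 1
  1 XOR 1 = 0
  1 XOR 1 = 0
  1 XOR 1 = 0
  1 XOR 1 = 0
  1 XOR 1 = 0
  0 XOR 1 = 1
  0 XOR 0 = 0
  0 XOR 0 = 0
  1 XOR 0 = 1
  0 XOR 1 = 1
  0 XOR 0 = 0
  1 XOR 0 = 1
  1 XOR 1 = 0
  0 XOR 1 = 1
= 100000100110101


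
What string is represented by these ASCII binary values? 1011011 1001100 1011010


Codes (binary): 1011011 1001100 1011010
Per-code ASCII lookup:
  1011011 = 91  (special character) → '['
  1001100 = 76  (range 65-90: uppercase, 76 - 65 = 11) → 'L'
  1011010 = 90  (range 65-90: uppercase, 90 - 65 = 25) → 'Z'
= '[LZ'


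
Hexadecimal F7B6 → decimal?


Positional values:
Position 0: 6 × 16^0 = 6 × 1 = 6
Position 1: B × 16^1 = 11 × 16 = 176
Position 2: 7 × 16^2 = 7 × 256 = 1792
Position 3: F × 16^3 = 15 × 4096 = 61440
Sum = 6 + 176 + 1792 + 61440
= 63414


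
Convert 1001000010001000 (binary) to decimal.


Positional values:
Bit 3: 1 × 2^3 = 8
Bit 7: 1 × 2^7 = 128
Bit 12: 1 × 2^12 = 4096
Bit 15: 1 × 2^15 = 32768
Sum = 8 + 128 + 4096 + 32768
= 37000


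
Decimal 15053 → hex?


Divide by 16 repeatedly:
15053 ÷ 16 = 940 remainder 13 (D)
940 ÷ 16 = 58 remainder 12 (C)
58 ÷ 16 = 3 remainder 10 (A)
3 ÷ 16 = 0 remainder 3 (3)
Reading remainders bottom-up:
= 0x3ACD


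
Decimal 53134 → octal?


Divide by 8 repeatedly:
53134 ÷ 8 = 6641 remainder 6
6641 ÷ 8 = 830 remainder 1
830 ÷ 8 = 103 remainder 6
103 ÷ 8 = 12 remainder 7
12 ÷ 8 = 1 remainder 4
1 ÷ 8 = 0 remainder 1
Reading remainders bottom-up:
= 0o147616


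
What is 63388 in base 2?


Divide by 2 repeatedly:
63388 ÷ 2 = 31694 remainder 0
31694 ÷ 2 = 15847 remainder 0
15847 ÷ 2 = 7923 remainder 1
7923 ÷ 2 = 3961 remainder 1
3961 ÷ 2 = 1980 remainder 1
1980 ÷ 2 = 990 remainder 0
990 ÷ 2 = 495 remainder 0
495 ÷ 2 = 247 remainder 1
247 ÷ 2 = 123 remainder 1
123 ÷ 2 = 61 remainder 1
61 ÷ 2 = 30 remainder 1
30 ÷ 2 = 15 remainder 0
15 ÷ 2 = 7 remainder 1
7 ÷ 2 = 3 remainder 1
3 ÷ 2 = 1 remainder 1
1 ÷ 2 = 0 remainder 1
Reading remainders bottom-up:
= 1111011110011100


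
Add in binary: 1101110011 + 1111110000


Align and add column by column (LSB to MSB, carry propagating):
  01101110011
+ 01111110000
  -----------
  col 0: 1 + 0 + 0 (carry in) = 1 → bit 1, carry out 0
  col 1: 1 + 0 + 0 (carry in) = 1 → bit 1, carry out 0
  col 2: 0 + 0 + 0 (carry in) = 0 → bit 0, carry out 0
  col 3: 0 + 0 + 0 (carry in) = 0 → bit 0, carry out 0
  col 4: 1 + 1 + 0 (carry in) = 2 → bit 0, carry out 1
  col 5: 1 + 1 + 1 (carry in) = 3 → bit 1, carry out 1
  col 6: 1 + 1 + 1 (carry in) = 3 → bit 1, carry out 1
  col 7: 0 + 1 + 1 (carry in) = 2 → bit 0, carry out 1
  col 8: 1 + 1 + 1 (carry in) = 3 → bit 1, carry out 1
  col 9: 1 + 1 + 1 (carry in) = 3 → bit 1, carry out 1
  col 10: 0 + 0 + 1 (carry in) = 1 → bit 1, carry out 0
Reading bits MSB→LSB: 11101100011
Strip leading zeros: 11101100011
= 11101100011


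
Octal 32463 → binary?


Each octal digit → 3 binary bits:
  3 = 011
  2 = 010
  4 = 100
  6 = 110
  3 = 011
Concatenate: 011 010 100 110 011
= 011010100110011


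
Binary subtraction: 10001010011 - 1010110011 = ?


Align and subtract column by column (LSB to MSB, borrowing when needed):
  10001010011
- 01010110011
  -----------
  col 0: (1 - 0 borrow-in) - 1 → 1 - 1 = 0, borrow out 0
  col 1: (1 - 0 borrow-in) - 1 → 1 - 1 = 0, borrow out 0
  col 2: (0 - 0 borrow-in) - 0 → 0 - 0 = 0, borrow out 0
  col 3: (0 - 0 borrow-in) - 0 → 0 - 0 = 0, borrow out 0
  col 4: (1 - 0 borrow-in) - 1 → 1 - 1 = 0, borrow out 0
  col 5: (0 - 0 borrow-in) - 1 → borrow from next column: (0+2) - 1 = 1, borrow out 1
  col 6: (1 - 1 borrow-in) - 0 → 0 - 0 = 0, borrow out 0
  col 7: (0 - 0 borrow-in) - 1 → borrow from next column: (0+2) - 1 = 1, borrow out 1
  col 8: (0 - 1 borrow-in) - 0 → borrow from next column: (-1+2) - 0 = 1, borrow out 1
  col 9: (0 - 1 borrow-in) - 1 → borrow from next column: (-1+2) - 1 = 0, borrow out 1
  col 10: (1 - 1 borrow-in) - 0 → 0 - 0 = 0, borrow out 0
Reading bits MSB→LSB: 00110100000
Strip leading zeros: 110100000
= 110100000


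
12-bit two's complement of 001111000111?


Original: 001111000111
Step 1 - Invert all bits: 110000111000
Step 2 - Add 1: 110000111000 + 1
= 110000111001 (represents -967)


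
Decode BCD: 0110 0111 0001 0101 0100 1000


Each 4-bit group → digit:
  0110 → 6
  0111 → 7
  0001 → 1
  0101 → 5
  0100 → 4
  1000 → 8
= 671548


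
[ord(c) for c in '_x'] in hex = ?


String: '_x'  (2 characters)
Per-character ASCII lookup:
  '_': special character: '_' = 95 → 0x5F
  'x': lowercase starts at 97: 'x' = 97 + 23 = 120 → 0x78
= 0x5F 0x78


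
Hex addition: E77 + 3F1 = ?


Align and add column by column (LSB to MSB, each column mod 16 with carry):
  0E77
+ 03F1
  ----
  col 0: 7(7) + 1(1) + 0 (carry in) = 8 → 8(8), carry out 0
  col 1: 7(7) + F(15) + 0 (carry in) = 22 → 6(6), carry out 1
  col 2: E(14) + 3(3) + 1 (carry in) = 18 → 2(2), carry out 1
  col 3: 0(0) + 0(0) + 1 (carry in) = 1 → 1(1), carry out 0
Reading digits MSB→LSB: 1268
Strip leading zeros: 1268
= 0x1268


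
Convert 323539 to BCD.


Each digit → 4-bit binary:
  3 → 0011
  2 → 0010
  3 → 0011
  5 → 0101
  3 → 0011
  9 → 1001
= 0011 0010 0011 0101 0011 1001


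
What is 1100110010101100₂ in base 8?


Group into 3-bit groups: 001100110010101100
  001 = 1
  100 = 4
  110 = 6
  010 = 2
  101 = 5
  100 = 4
= 0o146254


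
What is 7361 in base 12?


Divide by 12 repeatedly:
7361 ÷ 12 = 613 remainder 5
613 ÷ 12 = 51 remainder 1
51 ÷ 12 = 4 remainder 3
4 ÷ 12 = 0 remainder 4
Reading remainders bottom-up:
= 4315


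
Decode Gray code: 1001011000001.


Gray code: 1001011000001
MSB stays the same: 1
Each subsequent bit = prev_binary XOR current_gray:
  B[1] = 1 XOR 0 = 1
  B[2] = 1 XOR 0 = 1
  B[3] = 1 XOR 1 = 0
  B[4] = 0 XOR 0 = 0
  B[5] = 0 XOR 1 = 1
  B[6] = 1 XOR 1 = 0
  B[7] = 0 XOR 0 = 0
  B[8] = 0 XOR 0 = 0
  B[9] = 0 XOR 0 = 0
  B[10] = 0 XOR 0 = 0
  B[11] = 0 XOR 0 = 0
  B[12] = 0 XOR 1 = 1
= 1110010000001 (7297 decimal)


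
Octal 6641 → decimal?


Positional values:
Position 0: 1 × 8^0 = 1
Position 1: 4 × 8^1 = 32
Position 2: 6 × 8^2 = 384
Position 3: 6 × 8^3 = 3072
Sum = 1 + 32 + 384 + 3072
= 3489


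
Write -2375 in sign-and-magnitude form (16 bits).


Sign bit: 1 (negative)
Magnitude: 2375 = 000100101000111
= 1000100101000111


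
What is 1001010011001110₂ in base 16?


Group into 4-bit nibbles: 1001010011001110
  1001 = 9
  0100 = 4
  1100 = C
  1110 = E
= 0x94CE


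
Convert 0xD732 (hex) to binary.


Each hex digit → 4 binary bits:
  D = 1101
  7 = 0111
  3 = 0011
  2 = 0010
Concatenate: 1101 0111 0011 0010
= 1101011100110010


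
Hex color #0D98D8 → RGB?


Hex: #0D98D8
R = 0D₁₆ = 13
G = 98₁₆ = 152
B = D8₁₆ = 216
= RGB(13, 152, 216)


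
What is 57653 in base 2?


Divide by 2 repeatedly:
57653 ÷ 2 = 28826 remainder 1
28826 ÷ 2 = 14413 remainder 0
14413 ÷ 2 = 7206 remainder 1
7206 ÷ 2 = 3603 remainder 0
3603 ÷ 2 = 1801 remainder 1
1801 ÷ 2 = 900 remainder 1
900 ÷ 2 = 450 remainder 0
450 ÷ 2 = 225 remainder 0
225 ÷ 2 = 112 remainder 1
112 ÷ 2 = 56 remainder 0
56 ÷ 2 = 28 remainder 0
28 ÷ 2 = 14 remainder 0
14 ÷ 2 = 7 remainder 0
7 ÷ 2 = 3 remainder 1
3 ÷ 2 = 1 remainder 1
1 ÷ 2 = 0 remainder 1
Reading remainders bottom-up:
= 1110000100110101


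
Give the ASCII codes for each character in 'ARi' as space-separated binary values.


String: 'ARi'  (3 characters)
Per-character ASCII lookup:
  'A': uppercase starts at 65: 'A' = 65 + 0 = 65 → 1000001
  'R': uppercase starts at 65: 'R' = 65 + 17 = 82 → 1010010
  'i': lowercase starts at 97: 'i' = 97 + 8 = 105 → 1101001
= 1000001 1010010 1101001


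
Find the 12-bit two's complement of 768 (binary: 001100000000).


Original: 001100000000
Step 1 - Invert all bits: 110011111111
Step 2 - Add 1: 110011111111 + 1
= 110100000000 (represents -768)


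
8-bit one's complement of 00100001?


Original: 00100001
Invert all bits:
  bit 0: 0 → 1
  bit 1: 0 → 1
  bit 2: 1 → 0
  bit 3: 0 → 1
  bit 4: 0 → 1
  bit 5: 0 → 1
  bit 6: 0 → 1
  bit 7: 1 → 0
= 11011110


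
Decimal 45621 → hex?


Divide by 16 repeatedly:
45621 ÷ 16 = 2851 remainder 5 (5)
2851 ÷ 16 = 178 remainder 3 (3)
178 ÷ 16 = 11 remainder 2 (2)
11 ÷ 16 = 0 remainder 11 (B)
Reading remainders bottom-up:
= 0xB235


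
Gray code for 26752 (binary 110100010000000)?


Binary: 110100010000000
Gray code: G = B XOR (B >> 1)
B >> 1 = 011010001000000
110100010000000 XOR 011010001000000:
  1 XOR 0 = 1
  1 XOR 1 = 0
  0 XOR 1 = 1
  1 XOR 0 = 1
  0 XOR 1 = 1
  0 XOR 0 = 0
  0 XOR 0 = 0
  1 XOR 0 = 1
  0 XOR 1 = 1
  0 XOR 0 = 0
  0 XOR 0 = 0
  0 XOR 0 = 0
  0 XOR 0 = 0
  0 XOR 0 = 0
  0 XOR 0 = 0
= 101110011000000


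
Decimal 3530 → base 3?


Divide by 3 repeatedly:
3530 ÷ 3 = 1176 remainder 2
1176 ÷ 3 = 392 remainder 0
392 ÷ 3 = 130 remainder 2
130 ÷ 3 = 43 remainder 1
43 ÷ 3 = 14 remainder 1
14 ÷ 3 = 4 remainder 2
4 ÷ 3 = 1 remainder 1
1 ÷ 3 = 0 remainder 1
Reading remainders bottom-up:
= 11211202


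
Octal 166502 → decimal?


Positional values:
Position 0: 2 × 8^0 = 2
Position 1: 0 × 8^1 = 0
Position 2: 5 × 8^2 = 320
Position 3: 6 × 8^3 = 3072
Position 4: 6 × 8^4 = 24576
Position 5: 1 × 8^5 = 32768
Sum = 2 + 0 + 320 + 3072 + 24576 + 32768
= 60738


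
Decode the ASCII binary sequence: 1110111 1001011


Codes (binary): 1110111 1001011
Per-code ASCII lookup:
  1110111 = 119  (range 97-122: lowercase, 119 - 97 = 22) → 'w'
  1001011 = 75  (range 65-90: uppercase, 75 - 65 = 10) → 'K'
= 'wK'


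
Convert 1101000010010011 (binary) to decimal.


Positional values:
Bit 0: 1 × 2^0 = 1
Bit 1: 1 × 2^1 = 2
Bit 4: 1 × 2^4 = 16
Bit 7: 1 × 2^7 = 128
Bit 12: 1 × 2^12 = 4096
Bit 14: 1 × 2^14 = 16384
Bit 15: 1 × 2^15 = 32768
Sum = 1 + 2 + 16 + 128 + 4096 + 16384 + 32768
= 53395


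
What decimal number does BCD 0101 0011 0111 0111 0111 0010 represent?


Each 4-bit group → digit:
  0101 → 5
  0011 → 3
  0111 → 7
  0111 → 7
  0111 → 7
  0010 → 2
= 537772


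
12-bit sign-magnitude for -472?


Sign bit: 1 (negative)
Magnitude: 472 = 00111011000
= 100111011000


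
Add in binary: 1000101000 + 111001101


Align and add column by column (LSB to MSB, carry propagating):
  01000101000
+ 00111001101
  -----------
  col 0: 0 + 1 + 0 (carry in) = 1 → bit 1, carry out 0
  col 1: 0 + 0 + 0 (carry in) = 0 → bit 0, carry out 0
  col 2: 0 + 1 + 0 (carry in) = 1 → bit 1, carry out 0
  col 3: 1 + 1 + 0 (carry in) = 2 → bit 0, carry out 1
  col 4: 0 + 0 + 1 (carry in) = 1 → bit 1, carry out 0
  col 5: 1 + 0 + 0 (carry in) = 1 → bit 1, carry out 0
  col 6: 0 + 1 + 0 (carry in) = 1 → bit 1, carry out 0
  col 7: 0 + 1 + 0 (carry in) = 1 → bit 1, carry out 0
  col 8: 0 + 1 + 0 (carry in) = 1 → bit 1, carry out 0
  col 9: 1 + 0 + 0 (carry in) = 1 → bit 1, carry out 0
  col 10: 0 + 0 + 0 (carry in) = 0 → bit 0, carry out 0
Reading bits MSB→LSB: 01111110101
Strip leading zeros: 1111110101
= 1111110101


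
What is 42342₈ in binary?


Each octal digit → 3 binary bits:
  4 = 100
  2 = 010
  3 = 011
  4 = 100
  2 = 010
Concatenate: 100 010 011 100 010
= 100010011100010


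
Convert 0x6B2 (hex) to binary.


Each hex digit → 4 binary bits:
  6 = 0110
  B = 1011
  2 = 0010
Concatenate: 0110 1011 0010
= 011010110010


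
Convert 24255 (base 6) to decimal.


Positional values (base 6):
  5 × 6^0 = 5 × 1 = 5
  5 × 6^1 = 5 × 6 = 30
  2 × 6^2 = 2 × 36 = 72
  4 × 6^3 = 4 × 216 = 864
  2 × 6^4 = 2 × 1296 = 2592
Sum = 5 + 30 + 72 + 864 + 2592
= 3563


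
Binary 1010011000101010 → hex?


Group into 4-bit nibbles: 1010011000101010
  1010 = A
  0110 = 6
  0010 = 2
  1010 = A
= 0xA62A


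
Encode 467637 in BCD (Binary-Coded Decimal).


Each digit → 4-bit binary:
  4 → 0100
  6 → 0110
  7 → 0111
  6 → 0110
  3 → 0011
  7 → 0111
= 0100 0110 0111 0110 0011 0111


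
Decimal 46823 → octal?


Divide by 8 repeatedly:
46823 ÷ 8 = 5852 remainder 7
5852 ÷ 8 = 731 remainder 4
731 ÷ 8 = 91 remainder 3
91 ÷ 8 = 11 remainder 3
11 ÷ 8 = 1 remainder 3
1 ÷ 8 = 0 remainder 1
Reading remainders bottom-up:
= 0o133347


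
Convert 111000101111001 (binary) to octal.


Group into 3-bit groups: 111000101111001
  111 = 7
  000 = 0
  101 = 5
  111 = 7
  001 = 1
= 0o70571


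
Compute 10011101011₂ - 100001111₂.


Align and subtract column by column (LSB to MSB, borrowing when needed):
  10011101011
- 00100001111
  -----------
  col 0: (1 - 0 borrow-in) - 1 → 1 - 1 = 0, borrow out 0
  col 1: (1 - 0 borrow-in) - 1 → 1 - 1 = 0, borrow out 0
  col 2: (0 - 0 borrow-in) - 1 → borrow from next column: (0+2) - 1 = 1, borrow out 1
  col 3: (1 - 1 borrow-in) - 1 → borrow from next column: (0+2) - 1 = 1, borrow out 1
  col 4: (0 - 1 borrow-in) - 0 → borrow from next column: (-1+2) - 0 = 1, borrow out 1
  col 5: (1 - 1 borrow-in) - 0 → 0 - 0 = 0, borrow out 0
  col 6: (1 - 0 borrow-in) - 0 → 1 - 0 = 1, borrow out 0
  col 7: (1 - 0 borrow-in) - 0 → 1 - 0 = 1, borrow out 0
  col 8: (0 - 0 borrow-in) - 1 → borrow from next column: (0+2) - 1 = 1, borrow out 1
  col 9: (0 - 1 borrow-in) - 0 → borrow from next column: (-1+2) - 0 = 1, borrow out 1
  col 10: (1 - 1 borrow-in) - 0 → 0 - 0 = 0, borrow out 0
Reading bits MSB→LSB: 01111011100
Strip leading zeros: 1111011100
= 1111011100


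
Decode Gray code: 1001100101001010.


Gray code: 1001100101001010
MSB stays the same: 1
Each subsequent bit = prev_binary XOR current_gray:
  B[1] = 1 XOR 0 = 1
  B[2] = 1 XOR 0 = 1
  B[3] = 1 XOR 1 = 0
  B[4] = 0 XOR 1 = 1
  B[5] = 1 XOR 0 = 1
  B[6] = 1 XOR 0 = 1
  B[7] = 1 XOR 1 = 0
  B[8] = 0 XOR 0 = 0
  B[9] = 0 XOR 1 = 1
  B[10] = 1 XOR 0 = 1
  B[11] = 1 XOR 0 = 1
  B[12] = 1 XOR 1 = 0
  B[13] = 0 XOR 0 = 0
  B[14] = 0 XOR 1 = 1
  B[15] = 1 XOR 0 = 1
= 1110111001110011 (61043 decimal)


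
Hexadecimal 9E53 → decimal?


Positional values:
Position 0: 3 × 16^0 = 3 × 1 = 3
Position 1: 5 × 16^1 = 5 × 16 = 80
Position 2: E × 16^2 = 14 × 256 = 3584
Position 3: 9 × 16^3 = 9 × 4096 = 36864
Sum = 3 + 80 + 3584 + 36864
= 40531


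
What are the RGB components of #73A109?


Hex: #73A109
R = 73₁₆ = 115
G = A1₁₆ = 161
B = 09₁₆ = 9
= RGB(115, 161, 9)


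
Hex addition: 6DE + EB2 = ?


Align and add column by column (LSB to MSB, each column mod 16 with carry):
  06DE
+ 0EB2
  ----
  col 0: E(14) + 2(2) + 0 (carry in) = 16 → 0(0), carry out 1
  col 1: D(13) + B(11) + 1 (carry in) = 25 → 9(9), carry out 1
  col 2: 6(6) + E(14) + 1 (carry in) = 21 → 5(5), carry out 1
  col 3: 0(0) + 0(0) + 1 (carry in) = 1 → 1(1), carry out 0
Reading digits MSB→LSB: 1590
Strip leading zeros: 1590
= 0x1590


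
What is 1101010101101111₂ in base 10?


Positional values:
Bit 0: 1 × 2^0 = 1
Bit 1: 1 × 2^1 = 2
Bit 2: 1 × 2^2 = 4
Bit 3: 1 × 2^3 = 8
Bit 5: 1 × 2^5 = 32
Bit 6: 1 × 2^6 = 64
Bit 8: 1 × 2^8 = 256
Bit 10: 1 × 2^10 = 1024
Bit 12: 1 × 2^12 = 4096
Bit 14: 1 × 2^14 = 16384
Bit 15: 1 × 2^15 = 32768
Sum = 1 + 2 + 4 + 8 + 32 + 64 + 256 + 1024 + 4096 + 16384 + 32768
= 54639


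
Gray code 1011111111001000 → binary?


Gray code: 1011111111001000
MSB stays the same: 1
Each subsequent bit = prev_binary XOR current_gray:
  B[1] = 1 XOR 0 = 1
  B[2] = 1 XOR 1 = 0
  B[3] = 0 XOR 1 = 1
  B[4] = 1 XOR 1 = 0
  B[5] = 0 XOR 1 = 1
  B[6] = 1 XOR 1 = 0
  B[7] = 0 XOR 1 = 1
  B[8] = 1 XOR 1 = 0
  B[9] = 0 XOR 1 = 1
  B[10] = 1 XOR 0 = 1
  B[11] = 1 XOR 0 = 1
  B[12] = 1 XOR 1 = 0
  B[13] = 0 XOR 0 = 0
  B[14] = 0 XOR 0 = 0
  B[15] = 0 XOR 0 = 0
= 1101010101110000 (54640 decimal)


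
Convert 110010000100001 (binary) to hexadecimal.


Group into 4-bit nibbles: 0110010000100001
  0110 = 6
  0100 = 4
  0010 = 2
  0001 = 1
= 0x6421


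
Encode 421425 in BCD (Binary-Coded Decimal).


Each digit → 4-bit binary:
  4 → 0100
  2 → 0010
  1 → 0001
  4 → 0100
  2 → 0010
  5 → 0101
= 0100 0010 0001 0100 0010 0101


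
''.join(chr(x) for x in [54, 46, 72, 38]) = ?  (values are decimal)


Codes (decimal): 54 46 72 38
Per-code ASCII lookup:
  54  (range 48-57: digits, 54 - 48 = 6) → '6'
  46  (special character) → '.'
  72  (range 65-90: uppercase, 72 - 65 = 7) → 'H'
  38  (special character) → '&'
= '6.H&'


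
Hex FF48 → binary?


Each hex digit → 4 binary bits:
  F = 1111
  F = 1111
  4 = 0100
  8 = 1000
Concatenate: 1111 1111 0100 1000
= 1111111101001000


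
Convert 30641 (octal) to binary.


Each octal digit → 3 binary bits:
  3 = 011
  0 = 000
  6 = 110
  4 = 100
  1 = 001
Concatenate: 011 000 110 100 001
= 011000110100001


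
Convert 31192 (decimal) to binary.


Divide by 2 repeatedly:
31192 ÷ 2 = 15596 remainder 0
15596 ÷ 2 = 7798 remainder 0
7798 ÷ 2 = 3899 remainder 0
3899 ÷ 2 = 1949 remainder 1
1949 ÷ 2 = 974 remainder 1
974 ÷ 2 = 487 remainder 0
487 ÷ 2 = 243 remainder 1
243 ÷ 2 = 121 remainder 1
121 ÷ 2 = 60 remainder 1
60 ÷ 2 = 30 remainder 0
30 ÷ 2 = 15 remainder 0
15 ÷ 2 = 7 remainder 1
7 ÷ 2 = 3 remainder 1
3 ÷ 2 = 1 remainder 1
1 ÷ 2 = 0 remainder 1
Reading remainders bottom-up:
= 111100111011000


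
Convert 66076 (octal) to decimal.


Positional values:
Position 0: 6 × 8^0 = 6
Position 1: 7 × 8^1 = 56
Position 2: 0 × 8^2 = 0
Position 3: 6 × 8^3 = 3072
Position 4: 6 × 8^4 = 24576
Sum = 6 + 56 + 0 + 3072 + 24576
= 27710


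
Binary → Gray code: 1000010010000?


Binary: 1000010010000
Gray code: G = B XOR (B >> 1)
B >> 1 = 0100001001000
1000010010000 XOR 0100001001000:
  1 XOR 0 = 1
  0 XOR 1 = 1
  0 XOR 0 = 0
  0 XOR 0 = 0
  0 XOR 0 = 0
  1 XOR 0 = 1
  0 XOR 1 = 1
  0 XOR 0 = 0
  1 XOR 0 = 1
  0 XOR 1 = 1
  0 XOR 0 = 0
  0 XOR 0 = 0
  0 XOR 0 = 0
= 1100011011000


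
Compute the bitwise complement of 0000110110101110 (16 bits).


Original: 0000110110101110
Invert all bits:
  bit 0: 0 → 1
  bit 1: 0 → 1
  bit 2: 0 → 1
  bit 3: 0 → 1
  bit 4: 1 → 0
  bit 5: 1 → 0
  bit 6: 0 → 1
  bit 7: 1 → 0
  bit 8: 1 → 0
  bit 9: 0 → 1
  bit 10: 1 → 0
  bit 11: 0 → 1
  bit 12: 1 → 0
  bit 13: 1 → 0
  bit 14: 1 → 0
  bit 15: 0 → 1
= 1111001001010001


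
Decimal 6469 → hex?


Divide by 16 repeatedly:
6469 ÷ 16 = 404 remainder 5 (5)
404 ÷ 16 = 25 remainder 4 (4)
25 ÷ 16 = 1 remainder 9 (9)
1 ÷ 16 = 0 remainder 1 (1)
Reading remainders bottom-up:
= 0x1945


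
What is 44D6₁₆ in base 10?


Positional values:
Position 0: 6 × 16^0 = 6 × 1 = 6
Position 1: D × 16^1 = 13 × 16 = 208
Position 2: 4 × 16^2 = 4 × 256 = 1024
Position 3: 4 × 16^3 = 4 × 4096 = 16384
Sum = 6 + 208 + 1024 + 16384
= 17622


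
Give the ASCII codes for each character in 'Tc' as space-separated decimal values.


String: 'Tc'  (2 characters)
Per-character ASCII lookup:
  'T': uppercase starts at 65: 'T' = 65 + 19 = 84
  'c': lowercase starts at 97: 'c' = 97 + 2 = 99
= 84 99


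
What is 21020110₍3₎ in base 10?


Positional values (base 3):
  0 × 3^0 = 0 × 1 = 0
  1 × 3^1 = 1 × 3 = 3
  1 × 3^2 = 1 × 9 = 9
  0 × 3^3 = 0 × 27 = 0
  2 × 3^4 = 2 × 81 = 162
  0 × 3^5 = 0 × 243 = 0
  1 × 3^6 = 1 × 729 = 729
  2 × 3^7 = 2 × 2187 = 4374
Sum = 0 + 3 + 9 + 0 + 162 + 0 + 729 + 4374
= 5277


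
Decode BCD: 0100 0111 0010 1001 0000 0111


Each 4-bit group → digit:
  0100 → 4
  0111 → 7
  0010 → 2
  1001 → 9
  0000 → 0
  0111 → 7
= 472907


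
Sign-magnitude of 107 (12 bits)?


Sign bit: 0 (positive)
Magnitude: 107 = 00001101011
= 000001101011


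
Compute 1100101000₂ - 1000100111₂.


Align and subtract column by column (LSB to MSB, borrowing when needed):
  1100101000
- 1000100111
  ----------
  col 0: (0 - 0 borrow-in) - 1 → borrow from next column: (0+2) - 1 = 1, borrow out 1
  col 1: (0 - 1 borrow-in) - 1 → borrow from next column: (-1+2) - 1 = 0, borrow out 1
  col 2: (0 - 1 borrow-in) - 1 → borrow from next column: (-1+2) - 1 = 0, borrow out 1
  col 3: (1 - 1 borrow-in) - 0 → 0 - 0 = 0, borrow out 0
  col 4: (0 - 0 borrow-in) - 0 → 0 - 0 = 0, borrow out 0
  col 5: (1 - 0 borrow-in) - 1 → 1 - 1 = 0, borrow out 0
  col 6: (0 - 0 borrow-in) - 0 → 0 - 0 = 0, borrow out 0
  col 7: (0 - 0 borrow-in) - 0 → 0 - 0 = 0, borrow out 0
  col 8: (1 - 0 borrow-in) - 0 → 1 - 0 = 1, borrow out 0
  col 9: (1 - 0 borrow-in) - 1 → 1 - 1 = 0, borrow out 0
Reading bits MSB→LSB: 0100000001
Strip leading zeros: 100000001
= 100000001


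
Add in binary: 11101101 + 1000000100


Align and add column by column (LSB to MSB, carry propagating):
  00011101101
+ 01000000100
  -----------
  col 0: 1 + 0 + 0 (carry in) = 1 → bit 1, carry out 0
  col 1: 0 + 0 + 0 (carry in) = 0 → bit 0, carry out 0
  col 2: 1 + 1 + 0 (carry in) = 2 → bit 0, carry out 1
  col 3: 1 + 0 + 1 (carry in) = 2 → bit 0, carry out 1
  col 4: 0 + 0 + 1 (carry in) = 1 → bit 1, carry out 0
  col 5: 1 + 0 + 0 (carry in) = 1 → bit 1, carry out 0
  col 6: 1 + 0 + 0 (carry in) = 1 → bit 1, carry out 0
  col 7: 1 + 0 + 0 (carry in) = 1 → bit 1, carry out 0
  col 8: 0 + 0 + 0 (carry in) = 0 → bit 0, carry out 0
  col 9: 0 + 1 + 0 (carry in) = 1 → bit 1, carry out 0
  col 10: 0 + 0 + 0 (carry in) = 0 → bit 0, carry out 0
Reading bits MSB→LSB: 01011110001
Strip leading zeros: 1011110001
= 1011110001


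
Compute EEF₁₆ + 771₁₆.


Align and add column by column (LSB to MSB, each column mod 16 with carry):
  0EEF
+ 0771
  ----
  col 0: F(15) + 1(1) + 0 (carry in) = 16 → 0(0), carry out 1
  col 1: E(14) + 7(7) + 1 (carry in) = 22 → 6(6), carry out 1
  col 2: E(14) + 7(7) + 1 (carry in) = 22 → 6(6), carry out 1
  col 3: 0(0) + 0(0) + 1 (carry in) = 1 → 1(1), carry out 0
Reading digits MSB→LSB: 1660
Strip leading zeros: 1660
= 0x1660


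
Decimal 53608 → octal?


Divide by 8 repeatedly:
53608 ÷ 8 = 6701 remainder 0
6701 ÷ 8 = 837 remainder 5
837 ÷ 8 = 104 remainder 5
104 ÷ 8 = 13 remainder 0
13 ÷ 8 = 1 remainder 5
1 ÷ 8 = 0 remainder 1
Reading remainders bottom-up:
= 0o150550


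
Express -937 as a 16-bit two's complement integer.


Original: 0000001110101001
Step 1 - Invert all bits: 1111110001010110
Step 2 - Add 1: 1111110001010110 + 1
= 1111110001010111 (represents -937)


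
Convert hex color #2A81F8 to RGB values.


Hex: #2A81F8
R = 2A₁₆ = 42
G = 81₁₆ = 129
B = F8₁₆ = 248
= RGB(42, 129, 248)


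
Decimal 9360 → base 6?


Divide by 6 repeatedly:
9360 ÷ 6 = 1560 remainder 0
1560 ÷ 6 = 260 remainder 0
260 ÷ 6 = 43 remainder 2
43 ÷ 6 = 7 remainder 1
7 ÷ 6 = 1 remainder 1
1 ÷ 6 = 0 remainder 1
Reading remainders bottom-up:
= 111200


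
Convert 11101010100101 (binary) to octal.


Group into 3-bit groups: 011101010100101
  011 = 3
  101 = 5
  010 = 2
  100 = 4
  101 = 5
= 0o35245


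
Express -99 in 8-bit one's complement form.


Original: 01100011
Invert all bits:
  bit 0: 0 → 1
  bit 1: 1 → 0
  bit 2: 1 → 0
  bit 3: 0 → 1
  bit 4: 0 → 1
  bit 5: 0 → 1
  bit 6: 1 → 0
  bit 7: 1 → 0
= 10011100


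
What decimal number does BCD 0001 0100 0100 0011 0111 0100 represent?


Each 4-bit group → digit:
  0001 → 1
  0100 → 4
  0100 → 4
  0011 → 3
  0111 → 7
  0100 → 4
= 144374


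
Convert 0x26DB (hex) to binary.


Each hex digit → 4 binary bits:
  2 = 0010
  6 = 0110
  D = 1101
  B = 1011
Concatenate: 0010 0110 1101 1011
= 0010011011011011


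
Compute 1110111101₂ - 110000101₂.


Align and subtract column by column (LSB to MSB, borrowing when needed):
  1110111101
- 0110000101
  ----------
  col 0: (1 - 0 borrow-in) - 1 → 1 - 1 = 0, borrow out 0
  col 1: (0 - 0 borrow-in) - 0 → 0 - 0 = 0, borrow out 0
  col 2: (1 - 0 borrow-in) - 1 → 1 - 1 = 0, borrow out 0
  col 3: (1 - 0 borrow-in) - 0 → 1 - 0 = 1, borrow out 0
  col 4: (1 - 0 borrow-in) - 0 → 1 - 0 = 1, borrow out 0
  col 5: (1 - 0 borrow-in) - 0 → 1 - 0 = 1, borrow out 0
  col 6: (0 - 0 borrow-in) - 0 → 0 - 0 = 0, borrow out 0
  col 7: (1 - 0 borrow-in) - 1 → 1 - 1 = 0, borrow out 0
  col 8: (1 - 0 borrow-in) - 1 → 1 - 1 = 0, borrow out 0
  col 9: (1 - 0 borrow-in) - 0 → 1 - 0 = 1, borrow out 0
Reading bits MSB→LSB: 1000111000
Strip leading zeros: 1000111000
= 1000111000


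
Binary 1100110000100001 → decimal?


Positional values:
Bit 0: 1 × 2^0 = 1
Bit 5: 1 × 2^5 = 32
Bit 10: 1 × 2^10 = 1024
Bit 11: 1 × 2^11 = 2048
Bit 14: 1 × 2^14 = 16384
Bit 15: 1 × 2^15 = 32768
Sum = 1 + 32 + 1024 + 2048 + 16384 + 32768
= 52257


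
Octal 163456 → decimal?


Positional values:
Position 0: 6 × 8^0 = 6
Position 1: 5 × 8^1 = 40
Position 2: 4 × 8^2 = 256
Position 3: 3 × 8^3 = 1536
Position 4: 6 × 8^4 = 24576
Position 5: 1 × 8^5 = 32768
Sum = 6 + 40 + 256 + 1536 + 24576 + 32768
= 59182


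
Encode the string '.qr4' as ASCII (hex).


String: '.qr4'  (4 characters)
Per-character ASCII lookup:
  '.': special character: '.' = 46 → 0x2E
  'q': lowercase starts at 97: 'q' = 97 + 16 = 113 → 0x71
  'r': lowercase starts at 97: 'r' = 97 + 17 = 114 → 0x72
  '4': digits start at 48: '4' = 48 + 4 = 52 → 0x34
= 0x2E 0x71 0x72 0x34


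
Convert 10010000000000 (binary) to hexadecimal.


Group into 4-bit nibbles: 0010010000000000
  0010 = 2
  0100 = 4
  0000 = 0
  0000 = 0
= 0x2400


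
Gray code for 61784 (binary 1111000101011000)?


Binary: 1111000101011000
Gray code: G = B XOR (B >> 1)
B >> 1 = 0111100010101100
1111000101011000 XOR 0111100010101100:
  1 XOR 0 = 1
  1 XOR 1 = 0
  1 XOR 1 = 0
  1 XOR 1 = 0
  0 XOR 1 = 1
  0 XOR 0 = 0
  0 XOR 0 = 0
  1 XOR 0 = 1
  0 XOR 1 = 1
  1 XOR 0 = 1
  0 XOR 1 = 1
  1 XOR 0 = 1
  1 XOR 1 = 0
  0 XOR 1 = 1
  0 XOR 0 = 0
  0 XOR 0 = 0
= 1000100111110100


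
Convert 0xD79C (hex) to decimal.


Positional values:
Position 0: C × 16^0 = 12 × 1 = 12
Position 1: 9 × 16^1 = 9 × 16 = 144
Position 2: 7 × 16^2 = 7 × 256 = 1792
Position 3: D × 16^3 = 13 × 4096 = 53248
Sum = 12 + 144 + 1792 + 53248
= 55196


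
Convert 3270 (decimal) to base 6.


Divide by 6 repeatedly:
3270 ÷ 6 = 545 remainder 0
545 ÷ 6 = 90 remainder 5
90 ÷ 6 = 15 remainder 0
15 ÷ 6 = 2 remainder 3
2 ÷ 6 = 0 remainder 2
Reading remainders bottom-up:
= 23050


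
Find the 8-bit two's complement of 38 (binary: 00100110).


Original: 00100110
Step 1 - Invert all bits: 11011001
Step 2 - Add 1: 11011001 + 1
= 11011010 (represents -38)


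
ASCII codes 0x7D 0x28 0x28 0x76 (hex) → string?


Codes (hex): 0x7D 0x28 0x28 0x76
Per-code ASCII lookup:
  0x7D = 125  (special character) → '}'
  0x28 = 40  (special character) → '('
  0x28 = 40  (special character) → '('
  0x76 = 118  (range 97-122: lowercase, 118 - 97 = 21) → 'v'
= '}((v'


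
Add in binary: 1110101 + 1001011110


Align and add column by column (LSB to MSB, carry propagating):
  00001110101
+ 01001011110
  -----------
  col 0: 1 + 0 + 0 (carry in) = 1 → bit 1, carry out 0
  col 1: 0 + 1 + 0 (carry in) = 1 → bit 1, carry out 0
  col 2: 1 + 1 + 0 (carry in) = 2 → bit 0, carry out 1
  col 3: 0 + 1 + 1 (carry in) = 2 → bit 0, carry out 1
  col 4: 1 + 1 + 1 (carry in) = 3 → bit 1, carry out 1
  col 5: 1 + 0 + 1 (carry in) = 2 → bit 0, carry out 1
  col 6: 1 + 1 + 1 (carry in) = 3 → bit 1, carry out 1
  col 7: 0 + 0 + 1 (carry in) = 1 → bit 1, carry out 0
  col 8: 0 + 0 + 0 (carry in) = 0 → bit 0, carry out 0
  col 9: 0 + 1 + 0 (carry in) = 1 → bit 1, carry out 0
  col 10: 0 + 0 + 0 (carry in) = 0 → bit 0, carry out 0
Reading bits MSB→LSB: 01011010011
Strip leading zeros: 1011010011
= 1011010011


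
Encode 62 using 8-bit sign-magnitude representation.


Sign bit: 0 (positive)
Magnitude: 62 = 0111110
= 00111110


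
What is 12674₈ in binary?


Each octal digit → 3 binary bits:
  1 = 001
  2 = 010
  6 = 110
  7 = 111
  4 = 100
Concatenate: 001 010 110 111 100
= 001010110111100


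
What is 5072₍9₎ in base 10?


Positional values (base 9):
  2 × 9^0 = 2 × 1 = 2
  7 × 9^1 = 7 × 9 = 63
  0 × 9^2 = 0 × 81 = 0
  5 × 9^3 = 5 × 729 = 3645
Sum = 2 + 63 + 0 + 3645
= 3710


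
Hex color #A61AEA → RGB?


Hex: #A61AEA
R = A6₁₆ = 166
G = 1A₁₆ = 26
B = EA₁₆ = 234
= RGB(166, 26, 234)


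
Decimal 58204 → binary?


Divide by 2 repeatedly:
58204 ÷ 2 = 29102 remainder 0
29102 ÷ 2 = 14551 remainder 0
14551 ÷ 2 = 7275 remainder 1
7275 ÷ 2 = 3637 remainder 1
3637 ÷ 2 = 1818 remainder 1
1818 ÷ 2 = 909 remainder 0
909 ÷ 2 = 454 remainder 1
454 ÷ 2 = 227 remainder 0
227 ÷ 2 = 113 remainder 1
113 ÷ 2 = 56 remainder 1
56 ÷ 2 = 28 remainder 0
28 ÷ 2 = 14 remainder 0
14 ÷ 2 = 7 remainder 0
7 ÷ 2 = 3 remainder 1
3 ÷ 2 = 1 remainder 1
1 ÷ 2 = 0 remainder 1
Reading remainders bottom-up:
= 1110001101011100


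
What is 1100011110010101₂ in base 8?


Group into 3-bit groups: 001100011110010101
  001 = 1
  100 = 4
  011 = 3
  110 = 6
  010 = 2
  101 = 5
= 0o143625


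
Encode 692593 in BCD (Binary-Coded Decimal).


Each digit → 4-bit binary:
  6 → 0110
  9 → 1001
  2 → 0010
  5 → 0101
  9 → 1001
  3 → 0011
= 0110 1001 0010 0101 1001 0011


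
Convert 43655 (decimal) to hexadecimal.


Divide by 16 repeatedly:
43655 ÷ 16 = 2728 remainder 7 (7)
2728 ÷ 16 = 170 remainder 8 (8)
170 ÷ 16 = 10 remainder 10 (A)
10 ÷ 16 = 0 remainder 10 (A)
Reading remainders bottom-up:
= 0xAA87


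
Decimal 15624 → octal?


Divide by 8 repeatedly:
15624 ÷ 8 = 1953 remainder 0
1953 ÷ 8 = 244 remainder 1
244 ÷ 8 = 30 remainder 4
30 ÷ 8 = 3 remainder 6
3 ÷ 8 = 0 remainder 3
Reading remainders bottom-up:
= 0o36410


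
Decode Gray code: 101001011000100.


Gray code: 101001011000100
MSB stays the same: 1
Each subsequent bit = prev_binary XOR current_gray:
  B[1] = 1 XOR 0 = 1
  B[2] = 1 XOR 1 = 0
  B[3] = 0 XOR 0 = 0
  B[4] = 0 XOR 0 = 0
  B[5] = 0 XOR 1 = 1
  B[6] = 1 XOR 0 = 1
  B[7] = 1 XOR 1 = 0
  B[8] = 0 XOR 1 = 1
  B[9] = 1 XOR 0 = 1
  B[10] = 1 XOR 0 = 1
  B[11] = 1 XOR 0 = 1
  B[12] = 1 XOR 1 = 0
  B[13] = 0 XOR 0 = 0
  B[14] = 0 XOR 0 = 0
= 110001101111000 (25464 decimal)


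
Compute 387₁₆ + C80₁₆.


Align and add column by column (LSB to MSB, each column mod 16 with carry):
  0387
+ 0C80
  ----
  col 0: 7(7) + 0(0) + 0 (carry in) = 7 → 7(7), carry out 0
  col 1: 8(8) + 8(8) + 0 (carry in) = 16 → 0(0), carry out 1
  col 2: 3(3) + C(12) + 1 (carry in) = 16 → 0(0), carry out 1
  col 3: 0(0) + 0(0) + 1 (carry in) = 1 → 1(1), carry out 0
Reading digits MSB→LSB: 1007
Strip leading zeros: 1007
= 0x1007


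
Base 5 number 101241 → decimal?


Positional values (base 5):
  1 × 5^0 = 1 × 1 = 1
  4 × 5^1 = 4 × 5 = 20
  2 × 5^2 = 2 × 25 = 50
  1 × 5^3 = 1 × 125 = 125
  0 × 5^4 = 0 × 625 = 0
  1 × 5^5 = 1 × 3125 = 3125
Sum = 1 + 20 + 50 + 125 + 0 + 3125
= 3321


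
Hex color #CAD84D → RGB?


Hex: #CAD84D
R = CA₁₆ = 202
G = D8₁₆ = 216
B = 4D₁₆ = 77
= RGB(202, 216, 77)


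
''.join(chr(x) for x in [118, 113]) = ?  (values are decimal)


Codes (decimal): 118 113
Per-code ASCII lookup:
  118  (range 97-122: lowercase, 118 - 97 = 21) → 'v'
  113  (range 97-122: lowercase, 113 - 97 = 16) → 'q'
= 'vq'


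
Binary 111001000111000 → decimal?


Positional values:
Bit 3: 1 × 2^3 = 8
Bit 4: 1 × 2^4 = 16
Bit 5: 1 × 2^5 = 32
Bit 9: 1 × 2^9 = 512
Bit 12: 1 × 2^12 = 4096
Bit 13: 1 × 2^13 = 8192
Bit 14: 1 × 2^14 = 16384
Sum = 8 + 16 + 32 + 512 + 4096 + 8192 + 16384
= 29240


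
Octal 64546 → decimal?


Positional values:
Position 0: 6 × 8^0 = 6
Position 1: 4 × 8^1 = 32
Position 2: 5 × 8^2 = 320
Position 3: 4 × 8^3 = 2048
Position 4: 6 × 8^4 = 24576
Sum = 6 + 32 + 320 + 2048 + 24576
= 26982


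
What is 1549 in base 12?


Divide by 12 repeatedly:
1549 ÷ 12 = 129 remainder 1
129 ÷ 12 = 10 remainder 9
10 ÷ 12 = 0 remainder 10
Reading remainders bottom-up:
= A91


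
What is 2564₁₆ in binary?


Each hex digit → 4 binary bits:
  2 = 0010
  5 = 0101
  6 = 0110
  4 = 0100
Concatenate: 0010 0101 0110 0100
= 0010010101100100


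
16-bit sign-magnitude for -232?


Sign bit: 1 (negative)
Magnitude: 232 = 000000011101000
= 1000000011101000


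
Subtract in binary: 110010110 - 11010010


Align and subtract column by column (LSB to MSB, borrowing when needed):
  110010110
- 011010010
  ---------
  col 0: (0 - 0 borrow-in) - 0 → 0 - 0 = 0, borrow out 0
  col 1: (1 - 0 borrow-in) - 1 → 1 - 1 = 0, borrow out 0
  col 2: (1 - 0 borrow-in) - 0 → 1 - 0 = 1, borrow out 0
  col 3: (0 - 0 borrow-in) - 0 → 0 - 0 = 0, borrow out 0
  col 4: (1 - 0 borrow-in) - 1 → 1 - 1 = 0, borrow out 0
  col 5: (0 - 0 borrow-in) - 0 → 0 - 0 = 0, borrow out 0
  col 6: (0 - 0 borrow-in) - 1 → borrow from next column: (0+2) - 1 = 1, borrow out 1
  col 7: (1 - 1 borrow-in) - 1 → borrow from next column: (0+2) - 1 = 1, borrow out 1
  col 8: (1 - 1 borrow-in) - 0 → 0 - 0 = 0, borrow out 0
Reading bits MSB→LSB: 011000100
Strip leading zeros: 11000100
= 11000100


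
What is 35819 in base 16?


Divide by 16 repeatedly:
35819 ÷ 16 = 2238 remainder 11 (B)
2238 ÷ 16 = 139 remainder 14 (E)
139 ÷ 16 = 8 remainder 11 (B)
8 ÷ 16 = 0 remainder 8 (8)
Reading remainders bottom-up:
= 0x8BEB


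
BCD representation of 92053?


Each digit → 4-bit binary:
  9 → 1001
  2 → 0010
  0 → 0000
  5 → 0101
  3 → 0011
= 1001 0010 0000 0101 0011


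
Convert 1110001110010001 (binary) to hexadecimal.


Group into 4-bit nibbles: 1110001110010001
  1110 = E
  0011 = 3
  1001 = 9
  0001 = 1
= 0xE391


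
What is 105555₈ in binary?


Each octal digit → 3 binary bits:
  1 = 001
  0 = 000
  5 = 101
  5 = 101
  5 = 101
  5 = 101
Concatenate: 001 000 101 101 101 101
= 001000101101101101


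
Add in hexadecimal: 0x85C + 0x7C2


Align and add column by column (LSB to MSB, each column mod 16 with carry):
  085C
+ 07C2
  ----
  col 0: C(12) + 2(2) + 0 (carry in) = 14 → E(14), carry out 0
  col 1: 5(5) + C(12) + 0 (carry in) = 17 → 1(1), carry out 1
  col 2: 8(8) + 7(7) + 1 (carry in) = 16 → 0(0), carry out 1
  col 3: 0(0) + 0(0) + 1 (carry in) = 1 → 1(1), carry out 0
Reading digits MSB→LSB: 101E
Strip leading zeros: 101E
= 0x101E


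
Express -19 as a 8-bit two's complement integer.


Original: 00010011
Step 1 - Invert all bits: 11101100
Step 2 - Add 1: 11101100 + 1
= 11101101 (represents -19)


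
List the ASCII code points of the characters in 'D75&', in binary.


String: 'D75&'  (4 characters)
Per-character ASCII lookup:
  'D': uppercase starts at 65: 'D' = 65 + 3 = 68 → 1000100
  '7': digits start at 48: '7' = 48 + 7 = 55 → 110111
  '5': digits start at 48: '5' = 48 + 5 = 53 → 110101
  '&': special character: '&' = 38 → 100110
= 1000100 110111 110101 100110


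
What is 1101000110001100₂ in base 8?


Group into 3-bit groups: 001101000110001100
  001 = 1
  101 = 5
  000 = 0
  110 = 6
  001 = 1
  100 = 4
= 0o150614


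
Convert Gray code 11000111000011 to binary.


Gray code: 11000111000011
MSB stays the same: 1
Each subsequent bit = prev_binary XOR current_gray:
  B[1] = 1 XOR 1 = 0
  B[2] = 0 XOR 0 = 0
  B[3] = 0 XOR 0 = 0
  B[4] = 0 XOR 0 = 0
  B[5] = 0 XOR 1 = 1
  B[6] = 1 XOR 1 = 0
  B[7] = 0 XOR 1 = 1
  B[8] = 1 XOR 0 = 1
  B[9] = 1 XOR 0 = 1
  B[10] = 1 XOR 0 = 1
  B[11] = 1 XOR 0 = 1
  B[12] = 1 XOR 1 = 0
  B[13] = 0 XOR 1 = 1
= 10000101111101 (8573 decimal)


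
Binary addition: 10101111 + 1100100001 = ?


Align and add column by column (LSB to MSB, carry propagating):
  00010101111
+ 01100100001
  -----------
  col 0: 1 + 1 + 0 (carry in) = 2 → bit 0, carry out 1
  col 1: 1 + 0 + 1 (carry in) = 2 → bit 0, carry out 1
  col 2: 1 + 0 + 1 (carry in) = 2 → bit 0, carry out 1
  col 3: 1 + 0 + 1 (carry in) = 2 → bit 0, carry out 1
  col 4: 0 + 0 + 1 (carry in) = 1 → bit 1, carry out 0
  col 5: 1 + 1 + 0 (carry in) = 2 → bit 0, carry out 1
  col 6: 0 + 0 + 1 (carry in) = 1 → bit 1, carry out 0
  col 7: 1 + 0 + 0 (carry in) = 1 → bit 1, carry out 0
  col 8: 0 + 1 + 0 (carry in) = 1 → bit 1, carry out 0
  col 9: 0 + 1 + 0 (carry in) = 1 → bit 1, carry out 0
  col 10: 0 + 0 + 0 (carry in) = 0 → bit 0, carry out 0
Reading bits MSB→LSB: 01111010000
Strip leading zeros: 1111010000
= 1111010000


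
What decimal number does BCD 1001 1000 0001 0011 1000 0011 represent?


Each 4-bit group → digit:
  1001 → 9
  1000 → 8
  0001 → 1
  0011 → 3
  1000 → 8
  0011 → 3
= 981383


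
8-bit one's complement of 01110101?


Original: 01110101
Invert all bits:
  bit 0: 0 → 1
  bit 1: 1 → 0
  bit 2: 1 → 0
  bit 3: 1 → 0
  bit 4: 0 → 1
  bit 5: 1 → 0
  bit 6: 0 → 1
  bit 7: 1 → 0
= 10001010


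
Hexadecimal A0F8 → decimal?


Positional values:
Position 0: 8 × 16^0 = 8 × 1 = 8
Position 1: F × 16^1 = 15 × 16 = 240
Position 2: 0 × 16^2 = 0 × 256 = 0
Position 3: A × 16^3 = 10 × 4096 = 40960
Sum = 8 + 240 + 0 + 40960
= 41208


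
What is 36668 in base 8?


Divide by 8 repeatedly:
36668 ÷ 8 = 4583 remainder 4
4583 ÷ 8 = 572 remainder 7
572 ÷ 8 = 71 remainder 4
71 ÷ 8 = 8 remainder 7
8 ÷ 8 = 1 remainder 0
1 ÷ 8 = 0 remainder 1
Reading remainders bottom-up:
= 0o107474


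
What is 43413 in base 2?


Divide by 2 repeatedly:
43413 ÷ 2 = 21706 remainder 1
21706 ÷ 2 = 10853 remainder 0
10853 ÷ 2 = 5426 remainder 1
5426 ÷ 2 = 2713 remainder 0
2713 ÷ 2 = 1356 remainder 1
1356 ÷ 2 = 678 remainder 0
678 ÷ 2 = 339 remainder 0
339 ÷ 2 = 169 remainder 1
169 ÷ 2 = 84 remainder 1
84 ÷ 2 = 42 remainder 0
42 ÷ 2 = 21 remainder 0
21 ÷ 2 = 10 remainder 1
10 ÷ 2 = 5 remainder 0
5 ÷ 2 = 2 remainder 1
2 ÷ 2 = 1 remainder 0
1 ÷ 2 = 0 remainder 1
Reading remainders bottom-up:
= 1010100110010101
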